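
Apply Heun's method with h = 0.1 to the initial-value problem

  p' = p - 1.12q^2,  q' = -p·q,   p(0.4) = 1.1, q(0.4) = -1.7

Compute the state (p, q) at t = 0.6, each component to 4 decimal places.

Heun on (p,q): k1 = f(t_n, state_n); k2 = f(t_n + h, state_n + h·k1); state_{n+1} = state_n + (h/2)·(k1 + k2).
0.400000: (1.100000, -1.700000)
  k1 = (-2.136800, 1.870000)
  predictor → (0.886320, -1.513000)
  k2 = (-1.677549, 1.341002)
  → (0.909283, -1.539450)
0.500000: (0.909283, -1.539450)
  k1 = (-1.745012, 1.399795)
  predictor → (0.734781, -1.399470)
  k2 = (-1.458758, 1.028305)
  → (0.749094, -1.418045)
(p(0.6), q(0.6)) ≈ (0.7491, -1.4180)

0.7491, -1.4180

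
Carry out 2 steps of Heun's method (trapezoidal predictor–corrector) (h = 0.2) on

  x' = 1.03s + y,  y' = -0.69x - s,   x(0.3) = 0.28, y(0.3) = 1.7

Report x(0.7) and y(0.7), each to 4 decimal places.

Heun on (x,y): k1 = f(s_n, state_n); k2 = f(s_n + h, state_n + h·k1); state_{n+1} = state_n + (h/2)·(k1 + k2).
0.300000: (0.280000, 1.700000)
  k1 = (2.009000, -0.493200)
  predictor → (0.681800, 1.601360)
  k2 = (2.116360, -0.970442)
  → (0.692536, 1.553636)
0.500000: (0.692536, 1.553636)
  k1 = (2.068636, -0.977850)
  predictor → (1.106263, 1.358066)
  k2 = (2.079066, -1.463322)
  → (1.107306, 1.309519)
(x(0.7), y(0.7)) ≈ (1.1073, 1.3095)

1.1073, 1.3095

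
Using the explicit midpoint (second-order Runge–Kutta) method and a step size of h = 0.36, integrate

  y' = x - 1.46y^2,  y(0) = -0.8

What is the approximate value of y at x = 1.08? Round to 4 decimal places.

-8.7465

Midpoint: k1 = f(x_n, y_n); k2 = f(x_n + h/2, y_n + (h/2)·k1); y_{n+1} = y_n + h·k2.
x=0.000000, y=-0.800000:
  k1 = f(0.000000, -0.800000) = -0.934400
  k2 = f(0.180000, -0.968192) = -1.188598
  y ← -0.800000 + 0.36·(-1.188598) = -1.227895
x=0.360000, y=-1.227895:
  k1 = f(0.360000, -1.227895) = -1.841281
  k2 = f(0.540000, -1.559326) = -3.009985
  y ← -1.227895 + 0.36·(-3.009985) = -2.311490
x=0.720000, y=-2.311490:
  k1 = f(0.720000, -2.311490) = -7.080759
  k2 = f(0.900000, -3.586027) = -17.874997
  y ← -2.311490 + 0.36·(-17.874997) = -8.746489
y(1.08) ≈ -8.7465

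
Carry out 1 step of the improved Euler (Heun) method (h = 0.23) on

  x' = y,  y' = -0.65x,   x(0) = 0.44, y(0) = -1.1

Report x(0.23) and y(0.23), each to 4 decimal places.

0.1794, -1.1469

Heun on (x,y): k1 = f(t_n, state_n); k2 = f(t_n + h, state_n + h·k1); state_{n+1} = state_n + (h/2)·(k1 + k2).
0.000000: (0.440000, -1.100000)
  k1 = (-1.100000, -0.286000)
  predictor → (0.187000, -1.165780)
  k2 = (-1.165780, -0.121550)
  → (0.179435, -1.146868)
(x(0.23), y(0.23)) ≈ (0.1794, -1.1469)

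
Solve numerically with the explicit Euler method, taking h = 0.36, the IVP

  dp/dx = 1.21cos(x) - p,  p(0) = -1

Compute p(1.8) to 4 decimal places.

Euler: p_{n+1} = p_n + h·f(x_n, p_n).
x=0.000000, p=-1.000000: f=2.210000 → p ← -1.000000 + 0.36·2.210000 = -0.204400
x=0.360000, p=-0.204400: f=1.336835 → p ← -0.204400 + 0.36·1.336835 = 0.276861
x=0.720000, p=0.276861: f=0.632824 → p ← 0.276861 + 0.36·0.632824 = 0.504677
x=1.080000, p=0.504677: f=0.065630 → p ← 0.504677 + 0.36·0.065630 = 0.528304
x=1.440000, p=0.528304: f=-0.370491 → p ← 0.528304 + 0.36·(-0.370491) = 0.394927
p(1.8) ≈ 0.3949

0.3949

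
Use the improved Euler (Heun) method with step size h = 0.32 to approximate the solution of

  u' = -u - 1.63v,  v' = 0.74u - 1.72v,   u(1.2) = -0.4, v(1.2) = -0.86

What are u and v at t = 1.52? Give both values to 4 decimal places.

Heun on (u,v): k1 = f(t_n, state_n); k2 = f(t_n + h, state_n + h·k1); state_{n+1} = state_n + (h/2)·(k1 + k2).
1.200000: (-0.400000, -0.860000)
  k1 = (1.801800, 1.183200)
  predictor → (0.176576, -0.481376)
  k2 = (0.608067, 0.958633)
  → (-0.014421, -0.517307)
(u(1.52), v(1.52)) ≈ (-0.0144, -0.5173)

-0.0144, -0.5173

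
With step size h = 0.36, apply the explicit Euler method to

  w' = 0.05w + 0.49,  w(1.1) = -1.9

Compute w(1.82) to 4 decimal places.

Euler: w_{n+1} = w_n + h·f(t_n, w_n).
t=1.100000, w=-1.900000: f=0.395000 → w ← -1.900000 + 0.36·0.395000 = -1.757800
t=1.460000, w=-1.757800: f=0.402110 → w ← -1.757800 + 0.36·0.402110 = -1.613040
w(1.82) ≈ -1.6130

-1.6130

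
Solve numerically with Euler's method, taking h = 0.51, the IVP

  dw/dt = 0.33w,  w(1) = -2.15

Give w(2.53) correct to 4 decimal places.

Euler: w_{n+1} = w_n + h·f(t_n, w_n).
t=1.000000, w=-2.150000: f=-0.709500 → w ← -2.150000 + 0.51·(-0.709500) = -2.511845
t=1.510000, w=-2.511845: f=-0.828909 → w ← -2.511845 + 0.51·(-0.828909) = -2.934589
t=2.020000, w=-2.934589: f=-0.968414 → w ← -2.934589 + 0.51·(-0.968414) = -3.428480
w(2.53) ≈ -3.4285

-3.4285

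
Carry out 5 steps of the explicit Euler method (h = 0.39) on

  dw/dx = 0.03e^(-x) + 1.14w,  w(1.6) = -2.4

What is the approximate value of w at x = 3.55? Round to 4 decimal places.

Euler: w_{n+1} = w_n + h·f(x_n, w_n).
x=1.600000, w=-2.400000: f=-2.729943 → w ← -2.400000 + 0.39·(-2.729943) = -3.464678
x=1.990000, w=-3.464678: f=-3.945632 → w ← -3.464678 + 0.39·(-3.945632) = -5.003474
x=2.380000, w=-5.003474: f=-5.701184 → w ← -5.003474 + 0.39·(-5.701184) = -7.226936
x=2.770000, w=-7.226936: f=-8.236827 → w ← -7.226936 + 0.39·(-8.236827) = -10.439299
x=3.160000, w=-10.439299: f=-11.899528 → w ← -10.439299 + 0.39·(-11.899528) = -15.080114
w(3.55) ≈ -15.0801

-15.0801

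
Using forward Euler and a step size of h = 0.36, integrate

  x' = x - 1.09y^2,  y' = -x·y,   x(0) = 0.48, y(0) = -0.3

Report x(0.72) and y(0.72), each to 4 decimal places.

0.8156, -0.1930

Euler on (x,y): x_{n+1} = x_n + h·x', y_{n+1} = y_n + h·y'.
0.000000: (0.480000, -0.300000); f=(0.381900, 0.144000) → (0.617484, -0.248160)
0.360000: (0.617484, -0.248160); f=(0.550358, 0.153235) → (0.815613, -0.192995)
(x(0.72), y(0.72)) ≈ (0.8156, -0.1930)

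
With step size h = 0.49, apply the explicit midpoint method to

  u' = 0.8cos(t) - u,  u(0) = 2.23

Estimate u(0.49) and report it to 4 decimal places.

Midpoint: k1 = f(t_n, u_n); k2 = f(t_n + h/2, u_n + (h/2)·k1); u_{n+1} = u_n + h·k2.
t=0.000000, u=2.230000:
  k1 = f(0.000000, 2.230000) = -1.430000
  k2 = f(0.245000, 1.879650) = -1.103540
  u ← 2.230000 + 0.49·(-1.103540) = 1.689265
u(0.49) ≈ 1.6893

1.6893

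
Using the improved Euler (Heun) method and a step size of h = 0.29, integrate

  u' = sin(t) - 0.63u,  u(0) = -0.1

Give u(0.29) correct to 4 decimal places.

-0.0419

Heun: k1 = f(t_n, u_n); k2 = f(t_n + h, u_n + h·k1); u_{n+1} = u_n + (h/2)·(k1 + k2).
t=0.000000, u=-0.100000:
  k1 = f(0.000000, -0.100000) = 0.063000
  k2 = f(0.290000, -0.081730) = 0.337442
  u ← -0.100000 + (0.29/2)·(0.063000 + 0.337442) = -0.041936
u(0.29) ≈ -0.0419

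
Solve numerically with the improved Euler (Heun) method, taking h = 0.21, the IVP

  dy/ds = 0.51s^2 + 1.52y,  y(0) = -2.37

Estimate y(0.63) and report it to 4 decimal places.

Heun: k1 = f(s_n, y_n); k2 = f(s_n + h, y_n + h·k1); y_{n+1} = y_n + (h/2)·(k1 + k2).
s=0.000000, y=-2.370000:
  k1 = f(0.000000, -2.370000) = -3.602400
  k2 = f(0.210000, -3.126504) = -4.729795
  y ← -2.370000 + (0.21/2)·(-3.602400 + (-4.729795)) = -3.244880
s=0.210000, y=-3.244880:
  k1 = f(0.210000, -3.244880) = -4.909727
  k2 = f(0.420000, -4.275923) = -6.409439
  y ← -3.244880 + (0.21/2)·(-4.909727 + (-6.409439)) = -4.433393
s=0.420000, y=-4.433393:
  k1 = f(0.420000, -4.433393) = -6.648793
  k2 = f(0.630000, -5.829640) = -8.658633
  y ← -4.433393 + (0.21/2)·(-6.648793 + (-8.658633)) = -6.040673
y(0.63) ≈ -6.0407

-6.0407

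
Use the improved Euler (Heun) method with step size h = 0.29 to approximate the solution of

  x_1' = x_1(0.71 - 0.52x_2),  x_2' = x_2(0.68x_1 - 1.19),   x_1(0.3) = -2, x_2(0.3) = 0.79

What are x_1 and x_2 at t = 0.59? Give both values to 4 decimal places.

-2.2768, 0.4183

Heun on (x_1,x_2): k1 = f(t_n, state_n); k2 = f(t_n + h, state_n + h·k1); state_{n+1} = state_n + (h/2)·(k1 + k2).
0.300000: (-2.000000, 0.790000)
  k1 = (-0.598400, -2.014500)
  predictor → (-2.173536, 0.205795)
  k2 = (-1.310613, -0.549062)
  → (-2.276807, 0.418284)
(x_1(0.59), x_2(0.59)) ≈ (-2.2768, 0.4183)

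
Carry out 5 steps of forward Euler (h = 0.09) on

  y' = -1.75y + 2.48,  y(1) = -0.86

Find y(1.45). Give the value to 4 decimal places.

0.4506

Euler: y_{n+1} = y_n + h·f(t_n, y_n).
t=1.000000, y=-0.860000: f=3.985000 → y ← -0.860000 + 0.09·3.985000 = -0.501350
t=1.090000, y=-0.501350: f=3.357362 → y ← -0.501350 + 0.09·3.357362 = -0.199187
t=1.180000, y=-0.199187: f=2.828578 → y ← -0.199187 + 0.09·2.828578 = 0.055385
t=1.270000, y=0.055385: f=2.383077 → y ← 0.055385 + 0.09·2.383077 = 0.269862
t=1.360000, y=0.269862: f=2.007742 → y ← 0.269862 + 0.09·2.007742 = 0.450558
y(1.45) ≈ 0.4506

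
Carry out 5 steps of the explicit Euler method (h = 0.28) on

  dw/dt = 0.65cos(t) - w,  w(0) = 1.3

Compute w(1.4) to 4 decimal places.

Euler: w_{n+1} = w_n + h·f(t_n, w_n).
t=0.000000, w=1.300000: f=-0.650000 → w ← 1.300000 + 0.28·(-0.650000) = 1.118000
t=0.280000, w=1.118000: f=-0.493314 → w ← 1.118000 + 0.28·(-0.493314) = 0.979872
t=0.560000, w=0.979872: f=-0.429156 → w ← 0.979872 + 0.28·(-0.429156) = 0.859708
t=0.840000, w=0.859708: f=-0.425857 → w ← 0.859708 + 0.28·(-0.425857) = 0.740468
t=1.120000, w=0.740468: f=-0.457275 → w ← 0.740468 + 0.28·(-0.457275) = 0.612431
w(1.4) ≈ 0.6124

0.6124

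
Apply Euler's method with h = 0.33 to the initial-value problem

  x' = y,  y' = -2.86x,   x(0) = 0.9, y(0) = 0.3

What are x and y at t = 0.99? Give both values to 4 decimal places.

0.3252, -2.2640

Euler on (x,y): x_{n+1} = x_n + h·x', y_{n+1} = y_n + h·y'.
0.000000: (0.900000, 0.300000); f=(0.300000, -2.574000) → (0.999000, -0.549420)
0.330000: (0.999000, -0.549420); f=(-0.549420, -2.857140) → (0.817691, -1.492276)
0.660000: (0.817691, -1.492276); f=(-1.492276, -2.338597) → (0.325240, -2.264013)
(x(0.99), y(0.99)) ≈ (0.3252, -2.2640)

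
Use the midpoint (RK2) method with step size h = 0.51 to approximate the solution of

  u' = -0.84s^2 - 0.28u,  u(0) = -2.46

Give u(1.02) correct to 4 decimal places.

-2.1178

Midpoint: k1 = f(s_n, u_n); k2 = f(s_n + h/2, u_n + (h/2)·k1); u_{n+1} = u_n + h·k2.
s=0.000000, u=-2.460000:
  k1 = f(0.000000, -2.460000) = 0.688800
  k2 = f(0.255000, -2.284356) = 0.584999
  u ← -2.460000 + 0.51·0.584999 = -2.161651
s=0.510000, u=-2.161651:
  k1 = f(0.510000, -2.161651) = 0.386778
  k2 = f(0.765000, -2.063022) = 0.086057
  u ← -2.161651 + 0.51·0.086057 = -2.117761
u(1.02) ≈ -2.1178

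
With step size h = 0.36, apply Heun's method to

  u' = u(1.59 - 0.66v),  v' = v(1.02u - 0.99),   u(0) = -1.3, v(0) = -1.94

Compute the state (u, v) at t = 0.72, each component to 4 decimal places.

-5.1792, -0.6792

Heun on (u,v): k1 = f(t_n, state_n); k2 = f(t_n + h, state_n + h·k1); state_{n+1} = state_n + (h/2)·(k1 + k2).
0.000000: (-1.300000, -1.940000)
  k1 = (-3.731520, 4.493040)
  predictor → (-2.643347, -0.322506)
  k2 = (-4.765568, 1.188825)
  → (-2.829476, -0.917264)
0.360000: (-2.829476, -0.917264)
  k1 = (-6.211816, 3.555377)
  predictor → (-5.065730, 0.362671)
  k2 = (-6.841962, -2.232983)
  → (-5.179156, -0.679233)
(u(0.72), v(0.72)) ≈ (-5.1792, -0.6792)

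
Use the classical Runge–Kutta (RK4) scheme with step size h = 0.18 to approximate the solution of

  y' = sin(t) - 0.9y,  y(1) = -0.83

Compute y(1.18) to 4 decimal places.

RK4: k1 = f(t_n, y_n); k2 = f(t_n + h/2, y_n + (h/2)·k1); k3 = f(t_n + h/2, y_n + (h/2)·k2); k4 = f(t_n + h, y_n + h·k3); y_{n+1} = y_n + (h/6)·(k1 + 2k2 + 2k3 + k4).
t=1.000000, y=-0.830000:
  k1 = f(1.000000, -0.830000) = 1.588471
  k2 = f(1.090000, -0.687038) = 1.504961
  k3 = f(1.090000, -0.694554) = 1.511725
  k4 = f(1.180000, -0.557889) = 1.426707
  y ← -0.830000 + (0.18/6)·(k1 + 2k2 + 2k3 + k4) = -0.558544
y(1.18) ≈ -0.5585

-0.5585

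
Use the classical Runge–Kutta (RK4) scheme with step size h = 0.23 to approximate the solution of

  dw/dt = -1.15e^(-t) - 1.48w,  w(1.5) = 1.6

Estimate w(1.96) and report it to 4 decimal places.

0.7432

RK4: k1 = f(t_n, w_n); k2 = f(t_n + h/2, w_n + (h/2)·k1); k3 = f(t_n + h/2, w_n + (h/2)·k2); k4 = f(t_n + h, w_n + h·k3); w_{n+1} = w_n + (h/6)·(k1 + 2k2 + 2k3 + k4).
t=1.500000, w=1.600000:
  k1 = f(1.500000, 1.600000) = -2.624600
  k2 = f(1.615000, 1.298171) = -2.150017
  k3 = f(1.615000, 1.352748) = -2.230791
  k4 = f(1.730000, 1.086918) = -1.812516
  w ← 1.600000 + (0.23/6)·(k1 + 2k2 + 2k3 + k4) = 1.094049
t=1.730000, w=1.094049:
  k1 = f(1.730000, 1.094049) = -1.823069
  k2 = f(1.845000, 0.884396) = -1.490635
  k3 = f(1.845000, 0.922626) = -1.547215
  k4 = f(1.960000, 0.738189) = -1.254507
  w ← 1.094049 + (0.23/6)·(k1 + 2k2 + 2k3 + k4) = 0.743173
w(1.96) ≈ 0.7432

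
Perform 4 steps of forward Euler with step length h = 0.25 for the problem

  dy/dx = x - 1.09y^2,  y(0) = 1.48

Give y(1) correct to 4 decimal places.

0.7611

Euler: y_{n+1} = y_n + h·f(x_n, y_n).
x=0.000000, y=1.480000: f=-2.387536 → y ← 1.480000 + 0.25·(-2.387536) = 0.883116
x=0.250000, y=0.883116: f=-0.600084 → y ← 0.883116 + 0.25·(-0.600084) = 0.733095
x=0.500000, y=0.733095: f=-0.085797 → y ← 0.733095 + 0.25·(-0.085797) = 0.711646
x=0.750000, y=0.711646: f=0.197981 → y ← 0.711646 + 0.25·0.197981 = 0.761141
y(1) ≈ 0.7611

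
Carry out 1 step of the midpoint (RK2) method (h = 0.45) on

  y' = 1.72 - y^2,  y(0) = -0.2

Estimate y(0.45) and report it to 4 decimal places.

Midpoint: k1 = f(t_n, y_n); k2 = f(t_n + h/2, y_n + (h/2)·k1); y_{n+1} = y_n + h·k2.
t=0.000000, y=-0.200000:
  k1 = f(0.000000, -0.200000) = 1.680000
  k2 = f(0.225000, 0.178000) = 1.688316
  y ← -0.200000 + 0.45·1.688316 = 0.559742
y(0.45) ≈ 0.5597

0.5597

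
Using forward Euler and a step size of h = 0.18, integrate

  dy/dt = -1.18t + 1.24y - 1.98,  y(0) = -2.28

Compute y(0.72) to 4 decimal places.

Euler: y_{n+1} = y_n + h·f(t_n, y_n).
t=0.000000, y=-2.280000: f=-4.807200 → y ← -2.280000 + 0.18·(-4.807200) = -3.145296
t=0.180000, y=-3.145296: f=-6.092567 → y ← -3.145296 + 0.18·(-6.092567) = -4.241958
t=0.360000, y=-4.241958: f=-7.664828 → y ← -4.241958 + 0.18·(-7.664828) = -5.621627
t=0.540000, y=-5.621627: f=-9.588018 → y ← -5.621627 + 0.18·(-9.588018) = -7.347470
y(0.72) ≈ -7.3475

-7.3475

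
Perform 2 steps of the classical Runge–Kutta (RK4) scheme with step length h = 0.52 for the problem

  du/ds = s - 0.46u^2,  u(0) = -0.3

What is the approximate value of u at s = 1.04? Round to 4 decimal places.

0.2199

RK4: k1 = f(s_n, u_n); k2 = f(s_n + h/2, u_n + (h/2)·k1); k3 = f(s_n + h/2, u_n + (h/2)·k2); k4 = f(s_n + h, u_n + h·k3); u_{n+1} = u_n + (h/6)·(k1 + 2k2 + 2k3 + k4).
s=0.000000, u=-0.300000:
  k1 = f(0.000000, -0.300000) = -0.041400
  k2 = f(0.260000, -0.310764) = 0.215576
  k3 = f(0.260000, -0.243950) = 0.232625
  k4 = f(0.520000, -0.179035) = 0.505255
  u ← -0.300000 + (0.52/6)·(k1 + 2k2 + 2k3 + k4) = -0.182111
s=0.520000, u=-0.182111:
  k1 = f(0.520000, -0.182111) = 0.504744
  k2 = f(0.780000, -0.050878) = 0.778809
  k3 = f(0.780000, 0.020379) = 0.779809
  k4 = f(1.040000, 0.223390) = 1.017045
  u ← -0.182111 + (0.52/6)·(k1 + 2k2 + 2k3 + k4) = 0.219938
u(1.04) ≈ 0.2199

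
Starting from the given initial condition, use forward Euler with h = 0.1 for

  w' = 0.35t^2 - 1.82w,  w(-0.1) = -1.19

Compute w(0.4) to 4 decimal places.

-0.4311

Euler: w_{n+1} = w_n + h·f(t_n, w_n).
t=-0.100000, w=-1.190000: f=2.169300 → w ← -1.190000 + 0.1·2.169300 = -0.973070
t=0.000000, w=-0.973070: f=1.770987 → w ← -0.973070 + 0.1·1.770987 = -0.795971
t=0.100000, w=-0.795971: f=1.452168 → w ← -0.795971 + 0.1·1.452168 = -0.650754
t=0.200000, w=-0.650754: f=1.198373 → w ← -0.650754 + 0.1·1.198373 = -0.530917
t=0.300000, w=-0.530917: f=0.997769 → w ← -0.530917 + 0.1·0.997769 = -0.431140
w(0.4) ≈ -0.4311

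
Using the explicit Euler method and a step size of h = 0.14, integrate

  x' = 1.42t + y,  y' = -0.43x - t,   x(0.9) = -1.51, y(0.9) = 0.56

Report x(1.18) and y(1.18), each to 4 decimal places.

-0.9724, 0.4547

Euler on (x,y): x_{n+1} = x_n + h·x', y_{n+1} = y_n + h·y'.
0.900000: (-1.510000, 0.560000); f=(1.838000, -0.250700) → (-1.252680, 0.524902)
1.040000: (-1.252680, 0.524902); f=(2.001702, -0.501348) → (-0.972442, 0.454713)
(x(1.18), y(1.18)) ≈ (-0.9724, 0.4547)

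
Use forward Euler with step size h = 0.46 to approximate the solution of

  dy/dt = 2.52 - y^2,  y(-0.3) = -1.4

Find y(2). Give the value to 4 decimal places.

Euler: y_{n+1} = y_n + h·f(t_n, y_n).
t=-0.300000, y=-1.400000: f=0.560000 → y ← -1.400000 + 0.46·0.560000 = -1.142400
t=0.160000, y=-1.142400: f=1.214922 → y ← -1.142400 + 0.46·1.214922 = -0.583536
t=0.620000, y=-0.583536: f=2.179486 → y ← -0.583536 + 0.46·2.179486 = 0.419028
t=1.080000, y=0.419028: f=2.344416 → y ← 0.419028 + 0.46·2.344416 = 1.497459
t=1.540000, y=1.497459: f=0.277616 → y ← 1.497459 + 0.46·0.277616 = 1.625163
y(2) ≈ 1.6252

1.6252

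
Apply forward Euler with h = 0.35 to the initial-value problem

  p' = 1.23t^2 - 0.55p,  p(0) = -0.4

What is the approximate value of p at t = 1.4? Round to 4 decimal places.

0.5093

Euler: p_{n+1} = p_n + h·f(t_n, p_n).
t=0.000000, p=-0.400000: f=0.220000 → p ← -0.400000 + 0.35·0.220000 = -0.323000
t=0.350000, p=-0.323000: f=0.328325 → p ← -0.323000 + 0.35·0.328325 = -0.208086
t=0.700000, p=-0.208086: f=0.717147 → p ← -0.208086 + 0.35·0.717147 = 0.042915
t=1.050000, p=0.042915: f=1.332472 → p ← 0.042915 + 0.35·1.332472 = 0.509280
p(1.4) ≈ 0.5093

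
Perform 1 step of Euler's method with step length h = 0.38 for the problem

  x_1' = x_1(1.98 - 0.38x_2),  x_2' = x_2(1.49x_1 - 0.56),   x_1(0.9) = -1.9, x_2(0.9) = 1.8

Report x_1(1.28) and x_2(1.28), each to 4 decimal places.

-2.8357, -0.5194

Euler on (x_1,x_2): x_1_{n+1} = x_1_n + h·x_1', x_2_{n+1} = x_2_n + h·x_2'.
0.900000: (-1.900000, 1.800000); f=(-2.462400, -6.103800) → (-2.835712, -0.519444)
(x_1(1.28), x_2(1.28)) ≈ (-2.8357, -0.5194)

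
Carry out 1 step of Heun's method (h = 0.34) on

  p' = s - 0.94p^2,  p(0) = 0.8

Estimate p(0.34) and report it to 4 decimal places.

Heun: k1 = f(s_n, p_n); k2 = f(s_n + h, p_n + h·k1); p_{n+1} = p_n + (h/2)·(k1 + k2).
s=0.000000, p=0.800000:
  k1 = f(0.000000, 0.800000) = -0.601600
  k2 = f(0.340000, 0.595456) = 0.006706
  p ← 0.800000 + (0.34/2)·(-0.601600 + 0.006706) = 0.698868
p(0.34) ≈ 0.6989

0.6989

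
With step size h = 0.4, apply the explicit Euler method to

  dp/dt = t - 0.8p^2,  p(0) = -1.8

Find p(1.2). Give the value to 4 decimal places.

-13.7586

Euler: p_{n+1} = p_n + h·f(t_n, p_n).
t=0.000000, p=-1.800000: f=-2.592000 → p ← -1.800000 + 0.4·(-2.592000) = -2.836800
t=0.400000, p=-2.836800: f=-6.037947 → p ← -2.836800 + 0.4·(-6.037947) = -5.251979
t=0.800000, p=-5.251979: f=-21.266626 → p ← -5.251979 + 0.4·(-21.266626) = -13.758630
p(1.2) ≈ -13.7586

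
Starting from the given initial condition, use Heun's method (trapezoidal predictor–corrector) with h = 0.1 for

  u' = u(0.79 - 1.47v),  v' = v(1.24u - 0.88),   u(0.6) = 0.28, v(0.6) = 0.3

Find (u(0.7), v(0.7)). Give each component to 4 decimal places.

0.2903, 0.2846

Heun on (u,v): k1 = f(x_n, state_n); k2 = f(x_n + h, state_n + h·k1); state_{n+1} = state_n + (h/2)·(k1 + k2).
0.600000: (0.280000, 0.300000)
  k1 = (0.097720, -0.159840)
  predictor → (0.289772, 0.284016)
  k2 = (0.107939, -0.147882)
  → (0.290283, 0.284614)
(u(0.7), v(0.7)) ≈ (0.2903, 0.2846)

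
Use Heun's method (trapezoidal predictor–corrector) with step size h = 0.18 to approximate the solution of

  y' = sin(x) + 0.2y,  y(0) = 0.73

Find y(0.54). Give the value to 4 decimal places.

0.9598

Heun: k1 = f(x_n, y_n); k2 = f(x_n + h, y_n + h·k1); y_{n+1} = y_n + (h/2)·(k1 + k2).
x=0.000000, y=0.730000:
  k1 = f(0.000000, 0.730000) = 0.146000
  k2 = f(0.180000, 0.756280) = 0.330286
  y ← 0.730000 + (0.18/2)·(0.146000 + 0.330286) = 0.772866
x=0.180000, y=0.772866:
  k1 = f(0.180000, 0.772866) = 0.333603
  k2 = f(0.360000, 0.832914) = 0.518857
  y ← 0.772866 + (0.18/2)·(0.333603 + 0.518857) = 0.849587
x=0.360000, y=0.849587:
  k1 = f(0.360000, 0.849587) = 0.522192
  k2 = f(0.540000, 0.943582) = 0.702852
  y ← 0.849587 + (0.18/2)·(0.522192 + 0.702852) = 0.959841
y(0.54) ≈ 0.9598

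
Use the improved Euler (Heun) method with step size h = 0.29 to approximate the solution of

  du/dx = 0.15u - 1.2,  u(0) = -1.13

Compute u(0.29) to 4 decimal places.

Heun: k1 = f(x_n, u_n); k2 = f(x_n + h, u_n + h·k1); u_{n+1} = u_n + (h/2)·(k1 + k2).
x=0.000000, u=-1.130000:
  k1 = f(0.000000, -1.130000) = -1.369500
  k2 = f(0.290000, -1.527155) = -1.429073
  u ← -1.130000 + (0.29/2)·(-1.369500 + (-1.429073)) = -1.535793
u(0.29) ≈ -1.5358

-1.5358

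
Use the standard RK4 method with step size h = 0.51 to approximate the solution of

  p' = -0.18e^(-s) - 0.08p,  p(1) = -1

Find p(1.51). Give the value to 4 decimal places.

RK4: k1 = f(s_n, p_n); k2 = f(s_n + h/2, p_n + (h/2)·k1); k3 = f(s_n + h/2, p_n + (h/2)·k2); k4 = f(s_n + h, p_n + h·k3); p_{n+1} = p_n + (h/6)·(k1 + 2k2 + 2k3 + k4).
s=1.000000, p=-1.000000:
  k1 = f(1.000000, -1.000000) = 0.013782
  k2 = f(1.255000, -0.996486) = 0.028405
  k3 = f(1.255000, -0.992757) = 0.028107
  k4 = f(1.510000, -0.985665) = 0.039089
  p ← -1.000000 + (0.51/6)·(k1 + 2k2 + 2k3 + k4) = -0.985899
p(1.51) ≈ -0.9859

-0.9859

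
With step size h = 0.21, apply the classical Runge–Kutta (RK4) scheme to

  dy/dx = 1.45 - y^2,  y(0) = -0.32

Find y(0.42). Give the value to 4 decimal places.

0.2761

RK4: k1 = f(x_n, y_n); k2 = f(x_n + h/2, y_n + (h/2)·k1); k3 = f(x_n + h/2, y_n + (h/2)·k2); k4 = f(x_n + h, y_n + h·k3); y_{n+1} = y_n + (h/6)·(k1 + 2k2 + 2k3 + k4).
x=0.000000, y=-0.320000:
  k1 = f(0.000000, -0.320000) = 1.347600
  k2 = f(0.105000, -0.178502) = 1.418137
  k3 = f(0.105000, -0.171096) = 1.420726
  k4 = f(0.210000, -0.021647) = 1.449531
  y ← -0.320000 + (0.21/6)·(k1 + 2k2 + 2k3 + k4) = -0.023380
x=0.210000, y=-0.023380:
  k1 = f(0.210000, -0.023380) = 1.449453
  k2 = f(0.315000, 0.128813) = 1.433407
  k3 = f(0.315000, 0.127128) = 1.433839
  k4 = f(0.420000, 0.277726) = 1.372868
  y ← -0.023380 + (0.21/6)·(k1 + 2k2 + 2k3 + k4) = 0.276108
y(0.42) ≈ 0.2761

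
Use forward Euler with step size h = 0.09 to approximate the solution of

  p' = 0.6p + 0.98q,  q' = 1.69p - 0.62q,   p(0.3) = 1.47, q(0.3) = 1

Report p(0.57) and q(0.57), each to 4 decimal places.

Euler on (p,q): p_{n+1} = p_n + h·p', q_{n+1} = q_n + h·q'.
0.300000: (1.470000, 1.000000); f=(1.862000, 1.864300) → (1.637580, 1.167787)
0.390000: (1.637580, 1.167787); f=(2.126979, 2.043482) → (1.829008, 1.351700)
0.480000: (1.829008, 1.351700); f=(2.422071, 2.252969) → (2.046995, 1.554468)
(p(0.57), q(0.57)) ≈ (2.0470, 1.5545)

2.0470, 1.5545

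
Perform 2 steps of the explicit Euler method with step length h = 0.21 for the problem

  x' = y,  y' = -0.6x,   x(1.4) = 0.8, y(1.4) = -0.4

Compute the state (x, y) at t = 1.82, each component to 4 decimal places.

Euler on (x,y): x_{n+1} = x_n + h·x', y_{n+1} = y_n + h·y'.
1.400000: (0.800000, -0.400000); f=(-0.400000, -0.480000) → (0.716000, -0.500800)
1.610000: (0.716000, -0.500800); f=(-0.500800, -0.429600) → (0.610832, -0.591016)
(x(1.82), y(1.82)) ≈ (0.6108, -0.5910)

0.6108, -0.5910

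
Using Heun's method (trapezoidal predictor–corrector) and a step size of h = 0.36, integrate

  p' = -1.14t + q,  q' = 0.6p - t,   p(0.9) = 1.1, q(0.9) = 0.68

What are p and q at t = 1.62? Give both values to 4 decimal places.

0.4334, 0.1525

Heun on (p,q): k1 = f(t_n, state_n); k2 = f(t_n + h, state_n + h·k1); state_{n+1} = state_n + (h/2)·(k1 + k2).
0.900000: (1.100000, 0.680000)
  k1 = (-0.346000, -0.240000)
  predictor → (0.975440, 0.593600)
  k2 = (-0.842800, -0.674736)
  → (0.886016, 0.515348)
1.260000: (0.886016, 0.515348)
  k1 = (-0.921052, -0.728390)
  predictor → (0.554437, 0.253127)
  k2 = (-1.593673, -1.287338)
  → (0.433365, 0.152516)
(p(1.62), q(1.62)) ≈ (0.4334, 0.1525)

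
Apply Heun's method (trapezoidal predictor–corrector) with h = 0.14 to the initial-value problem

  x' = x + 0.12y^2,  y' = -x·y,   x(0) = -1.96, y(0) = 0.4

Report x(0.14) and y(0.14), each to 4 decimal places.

Heun on (x,y): k1 = f(t_n, state_n); k2 = f(t_n + h, state_n + h·k1); state_{n+1} = state_n + (h/2)·(k1 + k2).
0.000000: (-1.960000, 0.400000)
  k1 = (-1.940800, 0.784000)
  predictor → (-2.231712, 0.509760)
  k2 = (-2.200529, 1.137638)
  → (-2.249893, 0.534515)
(x(0.14), y(0.14)) ≈ (-2.2499, 0.5345)

-2.2499, 0.5345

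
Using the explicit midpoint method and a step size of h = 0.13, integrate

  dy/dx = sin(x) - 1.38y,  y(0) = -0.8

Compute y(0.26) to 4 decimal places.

-0.5293

Midpoint: k1 = f(x_n, y_n); k2 = f(x_n + h/2, y_n + (h/2)·k1); y_{n+1} = y_n + h·k2.
x=0.000000, y=-0.800000:
  k1 = f(0.000000, -0.800000) = 1.104000
  k2 = f(0.065000, -0.728240) = 1.069925
  y ← -0.800000 + 0.13·1.069925 = -0.660910
x=0.130000, y=-0.660910:
  k1 = f(0.130000, -0.660910) = 1.041690
  k2 = f(0.195000, -0.593200) = 1.012382
  y ← -0.660910 + 0.13·1.012382 = -0.529300
y(0.26) ≈ -0.5293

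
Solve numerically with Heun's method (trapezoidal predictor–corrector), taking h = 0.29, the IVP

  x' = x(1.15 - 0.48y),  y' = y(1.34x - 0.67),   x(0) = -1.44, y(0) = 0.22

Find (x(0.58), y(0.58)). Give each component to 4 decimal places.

Heun on (x,y): k1 = f(t_n, state_n); k2 = f(t_n + h, state_n + h·k1); state_{n+1} = state_n + (h/2)·(k1 + k2).
0.000000: (-1.440000, 0.220000)
  k1 = (-1.503936, -0.571912)
  predictor → (-1.876141, 0.054146)
  k2 = (-2.108802, -0.172401)
  → (-1.963847, 0.112075)
0.290000: (-1.963847, 0.112075)
  k1 = (-2.152777, -0.370021)
  predictor → (-2.588152, 0.004769)
  k2 = (-2.970451, -0.019733)
  → (-2.706715, 0.055560)
(x(0.58), y(0.58)) ≈ (-2.7067, 0.0556)

-2.7067, 0.0556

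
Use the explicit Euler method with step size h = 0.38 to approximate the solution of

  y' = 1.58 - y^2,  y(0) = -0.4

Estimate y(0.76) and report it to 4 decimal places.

Euler: y_{n+1} = y_n + h·f(x_n, y_n).
x=0.000000, y=-0.400000: f=1.420000 → y ← -0.400000 + 0.38·1.420000 = 0.139600
x=0.380000, y=0.139600: f=1.560512 → y ← 0.139600 + 0.38·1.560512 = 0.732594
y(0.76) ≈ 0.7326

0.7326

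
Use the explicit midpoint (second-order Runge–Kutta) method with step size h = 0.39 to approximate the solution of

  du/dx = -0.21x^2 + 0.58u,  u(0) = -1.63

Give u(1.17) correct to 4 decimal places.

Midpoint: k1 = f(x_n, u_n); k2 = f(x_n + h/2, u_n + (h/2)·k1); u_{n+1} = u_n + h·k2.
x=0.000000, u=-1.630000:
  k1 = f(0.000000, -1.630000) = -0.945400
  k2 = f(0.195000, -1.814353) = -1.060310
  u ← -1.630000 + 0.39·(-1.060310) = -2.043521
x=0.390000, u=-2.043521:
  k1 = f(0.390000, -2.043521) = -1.217183
  k2 = f(0.585000, -2.280872) = -1.394773
  u ← -2.043521 + 0.39·(-1.394773) = -2.587482
x=0.780000, u=-2.587482:
  k1 = f(0.780000, -2.587482) = -1.628504
  k2 = f(0.975000, -2.905041) = -1.884555
  u ← -2.587482 + 0.39·(-1.884555) = -3.322459
u(1.17) ≈ -3.3225

-3.3225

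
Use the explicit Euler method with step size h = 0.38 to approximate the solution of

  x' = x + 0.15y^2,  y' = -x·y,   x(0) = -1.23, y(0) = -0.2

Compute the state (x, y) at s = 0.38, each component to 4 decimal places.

-1.6951, -0.2935

Euler on (x,y): x_{n+1} = x_n + h·x', y_{n+1} = y_n + h·y'.
0.000000: (-1.230000, -0.200000); f=(-1.224000, -0.246000) → (-1.695120, -0.293480)
(x(0.38), y(0.38)) ≈ (-1.6951, -0.2935)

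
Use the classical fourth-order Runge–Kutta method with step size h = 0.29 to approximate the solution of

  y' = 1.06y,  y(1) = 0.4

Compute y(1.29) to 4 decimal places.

0.5439

RK4: k1 = f(x_n, y_n); k2 = f(x_n + h/2, y_n + (h/2)·k1); k3 = f(x_n + h/2, y_n + (h/2)·k2); k4 = f(x_n + h, y_n + h·k3); y_{n+1} = y_n + (h/6)·(k1 + 2k2 + 2k3 + k4).
x=1.000000, y=0.400000:
  k1 = f(1.000000, 0.400000) = 0.424000
  k2 = f(1.145000, 0.461480) = 0.489169
  k3 = f(1.145000, 0.470929) = 0.499185
  k4 = f(1.290000, 0.544764) = 0.577450
  y ← 0.400000 + (0.29/6)·(k1 + 2k2 + 2k3 + k4) = 0.543944
y(1.29) ≈ 0.5439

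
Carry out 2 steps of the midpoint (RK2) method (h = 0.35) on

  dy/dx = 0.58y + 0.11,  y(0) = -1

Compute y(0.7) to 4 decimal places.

-1.4029

Midpoint: k1 = f(x_n, y_n); k2 = f(x_n + h/2, y_n + (h/2)·k1); y_{n+1} = y_n + h·k2.
x=0.000000, y=-1.000000:
  k1 = f(0.000000, -1.000000) = -0.470000
  k2 = f(0.175000, -1.082250) = -0.517705
  y ← -1.000000 + 0.35·(-0.517705) = -1.181197
x=0.350000, y=-1.181197:
  k1 = f(0.350000, -1.181197) = -0.575094
  k2 = f(0.525000, -1.281838) = -0.633466
  y ← -1.181197 + 0.35·(-0.633466) = -1.402910
y(0.7) ≈ -1.4029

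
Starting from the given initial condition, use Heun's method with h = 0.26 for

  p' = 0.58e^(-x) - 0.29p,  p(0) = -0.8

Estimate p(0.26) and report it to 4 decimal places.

-0.6141

Heun: k1 = f(x_n, p_n); k2 = f(x_n + h, p_n + h·k1); p_{n+1} = p_n + (h/2)·(k1 + k2).
x=0.000000, p=-0.800000:
  k1 = f(0.000000, -0.800000) = 0.812000
  k2 = f(0.260000, -0.588880) = 0.617985
  p ← -0.800000 + (0.26/2)·(0.812000 + 0.617985) = -0.614102
p(0.26) ≈ -0.6141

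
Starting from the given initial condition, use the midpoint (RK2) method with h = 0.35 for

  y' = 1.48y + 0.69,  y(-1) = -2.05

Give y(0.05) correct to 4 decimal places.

-7.6088

Midpoint: k1 = f(t_n, y_n); k2 = f(t_n + h/2, y_n + (h/2)·k1); y_{n+1} = y_n + h·k2.
t=-1.000000, y=-2.050000:
  k1 = f(-1.000000, -2.050000) = -2.344000
  k2 = f(-0.825000, -2.460200) = -2.951096
  y ← -2.050000 + 0.35·(-2.951096) = -3.082884
t=-0.650000, y=-3.082884:
  k1 = f(-0.650000, -3.082884) = -3.872668
  k2 = f(-0.475000, -3.760600) = -4.875689
  y ← -3.082884 + 0.35·(-4.875689) = -4.789375
t=-0.300000, y=-4.789375:
  k1 = f(-0.300000, -4.789375) = -6.398274
  k2 = f(-0.125000, -5.909073) = -8.055428
  y ← -4.789375 + 0.35·(-8.055428) = -7.608774
y(0.05) ≈ -7.6088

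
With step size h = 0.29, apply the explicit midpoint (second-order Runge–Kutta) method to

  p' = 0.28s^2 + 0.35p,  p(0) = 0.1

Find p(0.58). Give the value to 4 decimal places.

Midpoint: k1 = f(s_n, p_n); k2 = f(s_n + h/2, p_n + (h/2)·k1); p_{n+1} = p_n + h·k2.
s=0.000000, p=0.100000:
  k1 = f(0.000000, 0.100000) = 0.035000
  k2 = f(0.145000, 0.105075) = 0.042663
  p ← 0.100000 + 0.29·0.042663 = 0.112372
s=0.290000, p=0.112372:
  k1 = f(0.290000, 0.112372) = 0.062878
  k2 = f(0.435000, 0.121490) = 0.095504
  p ← 0.112372 + 0.29·0.095504 = 0.140069
p(0.58) ≈ 0.1401

0.1401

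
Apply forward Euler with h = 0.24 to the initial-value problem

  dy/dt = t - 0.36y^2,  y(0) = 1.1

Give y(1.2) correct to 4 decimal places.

1.2160

Euler: y_{n+1} = y_n + h·f(t_n, y_n).
t=0.000000, y=1.100000: f=-0.435600 → y ← 1.100000 + 0.24·(-0.435600) = 0.995456
t=0.240000, y=0.995456: f=-0.116736 → y ← 0.995456 + 0.24·(-0.116736) = 0.967439
t=0.480000, y=0.967439: f=0.143062 → y ← 0.967439 + 0.24·0.143062 = 1.001774
t=0.720000, y=1.001774: f=0.358721 → y ← 1.001774 + 0.24·0.358721 = 1.087867
t=0.960000, y=1.087867: f=0.533956 → y ← 1.087867 + 0.24·0.533956 = 1.216017
y(1.2) ≈ 1.2160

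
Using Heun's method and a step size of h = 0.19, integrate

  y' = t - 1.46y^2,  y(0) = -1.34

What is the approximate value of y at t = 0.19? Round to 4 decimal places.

Heun: k1 = f(t_n, y_n); k2 = f(t_n + h, y_n + h·k1); y_{n+1} = y_n + (h/2)·(k1 + k2).
t=0.000000, y=-1.340000:
  k1 = f(0.000000, -1.340000) = -2.621576
  k2 = f(0.190000, -1.838099) = -4.742770
  y ← -1.340000 + (0.19/2)·(-2.621576 + (-4.742770)) = -2.039613
y(0.19) ≈ -2.0396

-2.0396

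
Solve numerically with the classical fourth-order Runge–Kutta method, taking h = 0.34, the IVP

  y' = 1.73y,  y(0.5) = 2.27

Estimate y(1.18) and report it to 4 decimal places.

7.3556

RK4: k1 = f(x_n, y_n); k2 = f(x_n + h/2, y_n + (h/2)·k1); k3 = f(x_n + h/2, y_n + (h/2)·k2); k4 = f(x_n + h, y_n + h·k3); y_{n+1} = y_n + (h/6)·(k1 + 2k2 + 2k3 + k4).
x=0.500000, y=2.270000:
  k1 = f(0.500000, 2.270000) = 3.927100
  k2 = f(0.670000, 2.937607) = 5.082060
  k3 = f(0.670000, 3.133950) = 5.421734
  k4 = f(0.840000, 4.113390) = 7.116164
  y ← 2.270000 + (0.34/6)·(k1 + 2k2 + 2k3 + k4) = 4.086215
x=0.840000, y=4.086215:
  k1 = f(0.840000, 4.086215) = 7.069152
  k2 = f(1.010000, 5.287971) = 9.148189
  k3 = f(1.010000, 5.641407) = 9.759634
  k4 = f(1.180000, 7.404491) = 12.809769
  y ← 4.086215 + (0.34/6)·(k1 + 2k2 + 2k3 + k4) = 7.355574
y(1.18) ≈ 7.3556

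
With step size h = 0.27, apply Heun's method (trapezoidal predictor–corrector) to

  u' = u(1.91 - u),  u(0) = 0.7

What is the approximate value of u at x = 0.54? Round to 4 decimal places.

Heun: k1 = f(x_n, u_n); k2 = f(x_n + h, u_n + h·k1); u_{n+1} = u_n + (h/2)·(k1 + k2).
x=0.000000, u=0.700000:
  k1 = f(0.000000, 0.700000) = 0.847000
  k2 = f(0.270000, 0.928690) = 0.911333
  u ← 0.700000 + (0.27/2)·(0.847000 + 0.911333) = 0.937375
x=0.270000, u=0.937375:
  k1 = f(0.270000, 0.937375) = 0.911714
  k2 = f(0.540000, 1.183538) = 0.859795
  u ← 0.937375 + (0.27/2)·(0.911714 + 0.859795) = 1.176529
u(0.54) ≈ 1.1765

1.1765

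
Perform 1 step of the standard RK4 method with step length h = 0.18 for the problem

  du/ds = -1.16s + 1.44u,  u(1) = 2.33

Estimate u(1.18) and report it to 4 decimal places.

RK4: k1 = f(s_n, u_n); k2 = f(s_n + h/2, u_n + (h/2)·k1); k3 = f(s_n + h/2, u_n + (h/2)·k2); k4 = f(s_n + h, u_n + h·k3); u_{n+1} = u_n + (h/6)·(k1 + 2k2 + 2k3 + k4).
s=1.000000, u=2.330000:
  k1 = f(1.000000, 2.330000) = 2.195200
  k2 = f(1.090000, 2.527568) = 2.375298
  k3 = f(1.090000, 2.543777) = 2.398639
  k4 = f(1.180000, 2.761755) = 2.608127
  u ← 2.330000 + (0.18/6)·(k1 + 2k2 + 2k3 + k4) = 2.760536
u(1.18) ≈ 2.7605

2.7605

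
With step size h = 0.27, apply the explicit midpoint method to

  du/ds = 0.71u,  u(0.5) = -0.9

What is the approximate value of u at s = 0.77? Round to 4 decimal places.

-1.0891

Midpoint: k1 = f(s_n, u_n); k2 = f(s_n + h/2, u_n + (h/2)·k1); u_{n+1} = u_n + h·k2.
s=0.500000, u=-0.900000:
  k1 = f(0.500000, -0.900000) = -0.639000
  k2 = f(0.635000, -0.986265) = -0.700248
  u ← -0.900000 + 0.27·(-0.700248) = -1.089067
u(0.77) ≈ -1.0891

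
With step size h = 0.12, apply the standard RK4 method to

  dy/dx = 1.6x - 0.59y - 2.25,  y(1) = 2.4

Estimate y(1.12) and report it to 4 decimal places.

RK4: k1 = f(x_n, y_n); k2 = f(x_n + h/2, y_n + (h/2)·k1); k3 = f(x_n + h/2, y_n + (h/2)·k2); k4 = f(x_n + h, y_n + h·k3); y_{n+1} = y_n + (h/6)·(k1 + 2k2 + 2k3 + k4).
x=1.000000, y=2.400000:
  k1 = f(1.000000, 2.400000) = -2.066000
  k2 = f(1.060000, 2.276040) = -1.896864
  k3 = f(1.060000, 2.286188) = -1.902851
  k4 = f(1.120000, 2.171658) = -1.739278
  y ← 2.400000 + (0.12/6)·(k1 + 2k2 + 2k3 + k4) = 2.171906
y(1.12) ≈ 2.1719

2.1719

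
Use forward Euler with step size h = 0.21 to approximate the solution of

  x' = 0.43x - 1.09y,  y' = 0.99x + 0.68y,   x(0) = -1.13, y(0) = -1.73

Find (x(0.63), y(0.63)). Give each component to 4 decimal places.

Euler on (x,y): x_{n+1} = x_n + h·x', y_{n+1} = y_n + h·y'.
0.000000: (-1.130000, -1.730000); f=(1.399800, -2.295100) → (-0.836042, -2.211971)
0.210000: (-0.836042, -2.211971); f=(2.051550, -2.331822) → (-0.405216, -2.701654)
0.420000: (-0.405216, -2.701654); f=(2.770559, -2.238289) → (0.176601, -3.171694)
(x(0.63), y(0.63)) ≈ (0.1766, -3.1717)

0.1766, -3.1717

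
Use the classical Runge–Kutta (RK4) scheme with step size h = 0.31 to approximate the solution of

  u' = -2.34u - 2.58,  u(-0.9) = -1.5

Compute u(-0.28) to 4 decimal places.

RK4: k1 = f(x_n, u_n); k2 = f(x_n + h/2, u_n + (h/2)·k1); k3 = f(x_n + h/2, u_n + (h/2)·k2); k4 = f(x_n + h, u_n + h·k3); u_{n+1} = u_n + (h/6)·(k1 + 2k2 + 2k3 + k4).
x=-0.900000, u=-1.500000:
  k1 = f(-0.900000, -1.500000) = 0.930000
  k2 = f(-0.745000, -1.355850) = 0.592689
  k3 = f(-0.745000, -1.408133) = 0.715032
  k4 = f(-0.590000, -1.278340) = 0.411316
  u ← -1.500000 + (0.31/6)·(k1 + 2k2 + 2k3 + k4) = -1.295568
x=-0.590000, u=-1.295568:
  k1 = f(-0.590000, -1.295568) = 0.451628
  k2 = f(-0.435000, -1.225565) = 0.287823
  k3 = f(-0.435000, -1.250955) = 0.347235
  k4 = f(-0.280000, -1.187925) = 0.199744
  u ← -1.295568 + (0.31/6)·(k1 + 2k2 + 2k3 + k4) = -1.196291
u(-0.28) ≈ -1.1963

-1.1963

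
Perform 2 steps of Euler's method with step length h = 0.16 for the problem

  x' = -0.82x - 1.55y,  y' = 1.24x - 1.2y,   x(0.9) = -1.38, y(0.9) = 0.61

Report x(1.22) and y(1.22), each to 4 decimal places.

-1.2274, -0.0909

Euler on (x,y): x_{n+1} = x_n + h·x', y_{n+1} = y_n + h·y'.
0.900000: (-1.380000, 0.610000); f=(0.186100, -2.443200) → (-1.350224, 0.219088)
1.060000: (-1.350224, 0.219088); f=(0.767597, -1.937183) → (-1.227408, -0.090861)
(x(1.22), y(1.22)) ≈ (-1.2274, -0.0909)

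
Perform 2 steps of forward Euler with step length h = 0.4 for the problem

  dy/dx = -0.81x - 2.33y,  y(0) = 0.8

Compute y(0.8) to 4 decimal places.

-0.1259

Euler: y_{n+1} = y_n + h·f(x_n, y_n).
x=0.000000, y=0.800000: f=-1.864000 → y ← 0.800000 + 0.4·(-1.864000) = 0.054400
x=0.400000, y=0.054400: f=-0.450752 → y ← 0.054400 + 0.4·(-0.450752) = -0.125901
y(0.8) ≈ -0.1259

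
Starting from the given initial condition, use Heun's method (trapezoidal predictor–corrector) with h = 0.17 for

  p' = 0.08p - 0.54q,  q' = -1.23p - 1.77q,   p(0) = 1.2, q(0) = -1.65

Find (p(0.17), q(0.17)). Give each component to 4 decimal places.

Heun on (p,q): k1 = f(s_n, state_n); k2 = f(s_n + h, state_n + h·k1); state_{n+1} = state_n + (h/2)·(k1 + k2).
0.000000: (1.200000, -1.650000)
  k1 = (0.987000, 1.444500)
  predictor → (1.367790, -1.404435)
  k2 = (0.867818, 0.803468)
  → (1.357660, -1.458923)
(p(0.17), q(0.17)) ≈ (1.3577, -1.4589)

1.3577, -1.4589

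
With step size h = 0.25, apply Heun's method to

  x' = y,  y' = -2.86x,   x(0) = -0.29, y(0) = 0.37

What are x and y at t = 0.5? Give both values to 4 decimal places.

Heun on (x,y): k1 = f(t_n, state_n); k2 = f(t_n + h, state_n + h·k1); state_{n+1} = state_n + (h/2)·(k1 + k2).
0.000000: (-0.290000, 0.370000)
  k1 = (0.370000, 0.829400)
  predictor → (-0.197500, 0.577350)
  k2 = (0.577350, 0.564850)
  → (-0.171581, 0.544281)
0.250000: (-0.171581, 0.544281)
  k1 = (0.544281, 0.490722)
  predictor → (-0.035511, 0.666962)
  k2 = (0.666962, 0.101561)
  → (-0.020176, 0.618317)
(x(0.5), y(0.5)) ≈ (-0.0202, 0.6183)

-0.0202, 0.6183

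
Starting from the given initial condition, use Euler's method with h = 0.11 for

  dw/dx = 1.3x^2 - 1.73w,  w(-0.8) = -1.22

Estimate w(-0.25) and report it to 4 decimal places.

Euler: w_{n+1} = w_n + h·f(x_n, w_n).
x=-0.800000, w=-1.220000: f=2.942600 → w ← -1.220000 + 0.11·2.942600 = -0.896314
x=-0.690000, w=-0.896314: f=2.169553 → w ← -0.896314 + 0.11·2.169553 = -0.657663
x=-0.580000, w=-0.657663: f=1.575077 → w ← -0.657663 + 0.11·1.575077 = -0.484405
x=-0.470000, w=-0.484405: f=1.125190 → w ← -0.484405 + 0.11·1.125190 = -0.360634
x=-0.360000, w=-0.360634: f=0.792376 → w ← -0.360634 + 0.11·0.792376 = -0.273472
w(-0.25) ≈ -0.2735

-0.2735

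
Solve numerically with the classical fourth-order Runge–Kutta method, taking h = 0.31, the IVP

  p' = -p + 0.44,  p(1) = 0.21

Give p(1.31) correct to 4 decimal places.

0.2713

RK4: k1 = f(t_n, p_n); k2 = f(t_n + h/2, p_n + (h/2)·k1); k3 = f(t_n + h/2, p_n + (h/2)·k2); k4 = f(t_n + h, p_n + h·k3); p_{n+1} = p_n + (h/6)·(k1 + 2k2 + 2k3 + k4).
t=1.000000, p=0.210000:
  k1 = f(1.000000, 0.210000) = 0.230000
  k2 = f(1.155000, 0.245650) = 0.194350
  k3 = f(1.155000, 0.240124) = 0.199876
  k4 = f(1.310000, 0.271961) = 0.168039
  p ← 0.210000 + (0.31/6)·(k1 + 2k2 + 2k3 + k4) = 0.271302
p(1.31) ≈ 0.2713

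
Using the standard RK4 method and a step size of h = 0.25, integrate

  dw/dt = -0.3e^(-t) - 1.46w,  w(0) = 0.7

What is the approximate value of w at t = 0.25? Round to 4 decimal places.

0.4308

RK4: k1 = f(t_n, w_n); k2 = f(t_n + h/2, w_n + (h/2)·k1); k3 = f(t_n + h/2, w_n + (h/2)·k2); k4 = f(t_n + h, w_n + h·k3); w_{n+1} = w_n + (h/6)·(k1 + 2k2 + 2k3 + k4).
t=0.000000, w=0.700000:
  k1 = f(0.000000, 0.700000) = -1.322000
  k2 = f(0.125000, 0.534750) = -1.045484
  k3 = f(0.125000, 0.569314) = -1.095948
  k4 = f(0.250000, 0.426013) = -0.855619
  w ← 0.700000 + (0.25/6)·(k1 + 2k2 + 2k3 + k4) = 0.430813
w(0.25) ≈ 0.4308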